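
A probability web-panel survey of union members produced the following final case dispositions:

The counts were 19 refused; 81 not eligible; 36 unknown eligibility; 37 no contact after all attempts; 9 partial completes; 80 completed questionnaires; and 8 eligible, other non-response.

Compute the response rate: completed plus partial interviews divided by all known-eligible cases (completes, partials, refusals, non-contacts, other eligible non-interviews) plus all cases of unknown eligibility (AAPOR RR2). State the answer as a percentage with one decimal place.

47.1%

Top → 80 + 9 = 89
Denom → 80 + 9 + 19 + 37 + 8 + 36 = 189
RR2 = 89 / 189 = 0.4709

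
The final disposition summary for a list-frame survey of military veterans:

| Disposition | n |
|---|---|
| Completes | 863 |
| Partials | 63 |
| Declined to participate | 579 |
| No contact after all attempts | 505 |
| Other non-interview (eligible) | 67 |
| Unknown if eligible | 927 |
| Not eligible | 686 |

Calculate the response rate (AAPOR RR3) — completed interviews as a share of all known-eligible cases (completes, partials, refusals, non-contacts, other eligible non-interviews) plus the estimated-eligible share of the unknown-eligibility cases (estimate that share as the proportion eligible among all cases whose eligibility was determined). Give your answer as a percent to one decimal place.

31.1%

Numerator = 863
Eligible (known) = 863 + 63 + 579 + 505 + 67 = 2077
e = 2077 / (2077 + 686) = 2077 / 2763 = 0.7517
e × U = 0.7517 × 927 = 696.83
Denominator = 2077 + 696.83 = 2773.83
RR3 = 863 / 2773.83 = 0.3111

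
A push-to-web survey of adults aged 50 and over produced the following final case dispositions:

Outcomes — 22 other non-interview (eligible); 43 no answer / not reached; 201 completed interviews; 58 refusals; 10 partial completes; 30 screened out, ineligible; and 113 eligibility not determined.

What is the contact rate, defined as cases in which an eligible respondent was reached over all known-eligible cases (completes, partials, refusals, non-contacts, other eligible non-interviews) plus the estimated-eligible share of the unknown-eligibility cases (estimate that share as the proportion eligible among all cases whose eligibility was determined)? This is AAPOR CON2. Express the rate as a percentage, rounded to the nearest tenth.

66.5%

Numerator → 201 + 10 + 58 + 22 = 291
Determined eligible → 201 + 10 + 58 + 43 + 22 = 334
e = 334 / (334 + 30) = 334 / 364 = 0.9176
e × U → 0.9176 × 113 = 103.69
Denom → 334 + 103.69 = 437.69
CON2 = 291 / 437.69 = 0.6649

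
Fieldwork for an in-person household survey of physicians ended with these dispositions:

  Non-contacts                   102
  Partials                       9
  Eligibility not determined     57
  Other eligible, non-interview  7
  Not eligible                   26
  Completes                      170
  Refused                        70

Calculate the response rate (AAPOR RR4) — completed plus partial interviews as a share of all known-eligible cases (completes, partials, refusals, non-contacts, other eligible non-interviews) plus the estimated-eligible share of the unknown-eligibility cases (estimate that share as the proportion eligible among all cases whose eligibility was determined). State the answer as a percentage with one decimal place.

43.5%

Num: 170 + 9 = 179
Eligible (known): 170 + 9 + 70 + 102 + 7 = 358
e = 358 / (358 + 26) = 358 / 384 = 0.9323
Estimated eligible among unknowns: 0.9323 × 57 = 53.14
Denominator: 358 + 53.14 = 411.14
RR4 = 179 / 411.14 = 0.4354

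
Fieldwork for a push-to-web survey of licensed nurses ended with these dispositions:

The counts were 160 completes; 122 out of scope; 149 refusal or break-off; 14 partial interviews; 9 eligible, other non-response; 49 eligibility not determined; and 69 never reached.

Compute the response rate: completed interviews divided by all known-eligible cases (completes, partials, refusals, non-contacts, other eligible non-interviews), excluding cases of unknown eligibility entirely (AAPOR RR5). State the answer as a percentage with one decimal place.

39.9%

Num: 160
Denom: 160 + 14 + 149 + 69 + 9 = 401
RR5 = 160 / 401 = 0.3990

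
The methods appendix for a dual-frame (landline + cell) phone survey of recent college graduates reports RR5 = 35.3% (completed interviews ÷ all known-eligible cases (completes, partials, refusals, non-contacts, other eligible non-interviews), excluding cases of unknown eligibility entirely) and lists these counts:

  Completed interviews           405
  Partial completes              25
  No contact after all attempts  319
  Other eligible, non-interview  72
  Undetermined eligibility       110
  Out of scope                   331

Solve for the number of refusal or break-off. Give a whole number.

326

RR5 = 405 / D = 0.353
D = 405 / 0.353 = 1147.3
Remaining denominator categories sum to 821
refusal or break-off = 1147.3 − 821 ≈ 326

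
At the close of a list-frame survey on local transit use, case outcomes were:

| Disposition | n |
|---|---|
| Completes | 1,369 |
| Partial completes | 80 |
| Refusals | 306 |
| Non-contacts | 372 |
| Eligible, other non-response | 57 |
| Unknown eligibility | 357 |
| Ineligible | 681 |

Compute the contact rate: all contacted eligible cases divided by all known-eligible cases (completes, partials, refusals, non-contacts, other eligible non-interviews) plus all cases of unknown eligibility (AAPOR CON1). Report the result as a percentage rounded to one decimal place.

71.3%

Num → 1369 + 80 + 306 + 57 = 1812
Denom → 1369 + 80 + 306 + 372 + 57 + 357 = 2541
CON1 = 1812 / 2541 = 0.7131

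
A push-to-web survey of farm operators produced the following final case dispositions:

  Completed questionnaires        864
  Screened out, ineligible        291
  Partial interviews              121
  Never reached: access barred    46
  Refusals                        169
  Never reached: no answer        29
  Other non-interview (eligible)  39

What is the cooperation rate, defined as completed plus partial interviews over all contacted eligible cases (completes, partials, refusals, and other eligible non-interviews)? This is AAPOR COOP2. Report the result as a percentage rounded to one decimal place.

82.6%

No answer / not reached = 29 + 46 = 75
Top: 864 + 121 = 985
Denom: 864 + 121 + 169 + 39 = 1193
COOP2 = 985 / 1193 = 0.8256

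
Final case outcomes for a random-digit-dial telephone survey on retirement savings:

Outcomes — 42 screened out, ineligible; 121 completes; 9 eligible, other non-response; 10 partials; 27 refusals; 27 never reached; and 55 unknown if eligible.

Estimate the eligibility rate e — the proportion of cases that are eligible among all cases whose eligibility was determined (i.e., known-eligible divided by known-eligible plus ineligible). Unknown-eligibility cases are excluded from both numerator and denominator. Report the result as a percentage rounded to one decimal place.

Eligible (known) = 121 + 10 + 27 + 27 + 9 = 194
e = 194 / (194 + 42) = 194 / 236 = 0.8220

82.2%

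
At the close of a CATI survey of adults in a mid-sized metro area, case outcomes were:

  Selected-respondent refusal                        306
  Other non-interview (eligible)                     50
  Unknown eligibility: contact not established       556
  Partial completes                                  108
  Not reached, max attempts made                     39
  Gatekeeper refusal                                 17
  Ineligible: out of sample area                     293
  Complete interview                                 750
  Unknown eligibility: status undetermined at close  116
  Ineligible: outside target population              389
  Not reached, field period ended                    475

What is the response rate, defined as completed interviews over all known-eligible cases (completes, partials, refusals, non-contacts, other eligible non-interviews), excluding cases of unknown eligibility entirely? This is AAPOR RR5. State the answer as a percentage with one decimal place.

Refused = 17 + 306 = 323
Non-contacts = 475 + 39 = 514
Unknown if eligible = 556 + 116 = 672
Not eligible = 389 + 293 = 682
Num: 750
Denominator: 750 + 108 + 323 + 514 + 50 = 1745
RR5 = 750 / 1745 = 0.4298

43.0%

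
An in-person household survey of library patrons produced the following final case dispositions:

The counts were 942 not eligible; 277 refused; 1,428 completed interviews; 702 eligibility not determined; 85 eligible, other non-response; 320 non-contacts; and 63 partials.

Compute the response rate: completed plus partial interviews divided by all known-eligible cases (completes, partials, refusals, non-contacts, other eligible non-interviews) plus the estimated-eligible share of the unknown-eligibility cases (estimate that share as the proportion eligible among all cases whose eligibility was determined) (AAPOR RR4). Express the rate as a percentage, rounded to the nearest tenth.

56.0%

Numerator: 1428 + 63 = 1491
Determined eligible: 1428 + 63 + 277 + 320 + 85 = 2173
e = 2173 / (2173 + 942) = 2173 / 3115 = 0.6976
Eligible share of unknowns: 0.6976 × 702 = 489.72
Denom: 2173 + 489.72 = 2662.72
RR4 = 1491 / 2662.72 = 0.5600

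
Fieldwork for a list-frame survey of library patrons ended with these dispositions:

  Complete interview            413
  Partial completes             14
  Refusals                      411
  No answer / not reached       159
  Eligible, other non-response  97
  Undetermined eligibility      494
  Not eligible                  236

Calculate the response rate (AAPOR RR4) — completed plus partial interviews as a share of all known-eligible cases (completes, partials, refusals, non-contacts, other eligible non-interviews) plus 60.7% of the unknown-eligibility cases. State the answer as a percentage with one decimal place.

30.6%

Top: 413 + 14 = 427
Eligible (known): 413 + 14 + 411 + 159 + 97 = 1094
Eligible share of unknowns: 0.6070 × 494 = 299.86
Denominator: 1094 + 299.86 = 1393.86
RR4 = 427 / 1393.86 = 0.3063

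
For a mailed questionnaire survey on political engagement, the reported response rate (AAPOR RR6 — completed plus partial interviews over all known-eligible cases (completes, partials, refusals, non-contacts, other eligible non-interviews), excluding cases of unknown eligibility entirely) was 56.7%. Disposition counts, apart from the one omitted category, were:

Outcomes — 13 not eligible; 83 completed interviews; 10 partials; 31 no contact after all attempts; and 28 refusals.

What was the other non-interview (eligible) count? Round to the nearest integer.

Numerator: 83 + 10 = 93
RR6 = 93 / D = 0.567
D = 93 / 0.567 = 164.0
Rest of base = 152
other non-interview (eligible) = 164.0 − 152 ≈ 12

12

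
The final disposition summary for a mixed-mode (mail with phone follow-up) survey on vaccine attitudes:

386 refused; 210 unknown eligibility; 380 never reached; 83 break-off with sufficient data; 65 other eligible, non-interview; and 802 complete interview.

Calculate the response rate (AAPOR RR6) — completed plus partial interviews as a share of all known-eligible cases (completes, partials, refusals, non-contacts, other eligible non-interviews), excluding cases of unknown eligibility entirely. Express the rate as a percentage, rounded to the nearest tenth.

Num = 802 + 83 = 885
Denom = 802 + 83 + 386 + 380 + 65 = 1716
RR6 = 885 / 1716 = 0.5157

51.6%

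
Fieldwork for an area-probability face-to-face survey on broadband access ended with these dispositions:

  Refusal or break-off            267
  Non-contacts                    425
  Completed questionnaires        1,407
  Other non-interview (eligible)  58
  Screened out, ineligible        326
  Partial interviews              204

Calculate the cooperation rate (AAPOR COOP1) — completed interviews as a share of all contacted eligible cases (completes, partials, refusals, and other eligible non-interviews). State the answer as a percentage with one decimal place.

72.7%

Num = 1407
Denominator = 1407 + 204 + 267 + 58 = 1936
COOP1 = 1407 / 1936 = 0.7268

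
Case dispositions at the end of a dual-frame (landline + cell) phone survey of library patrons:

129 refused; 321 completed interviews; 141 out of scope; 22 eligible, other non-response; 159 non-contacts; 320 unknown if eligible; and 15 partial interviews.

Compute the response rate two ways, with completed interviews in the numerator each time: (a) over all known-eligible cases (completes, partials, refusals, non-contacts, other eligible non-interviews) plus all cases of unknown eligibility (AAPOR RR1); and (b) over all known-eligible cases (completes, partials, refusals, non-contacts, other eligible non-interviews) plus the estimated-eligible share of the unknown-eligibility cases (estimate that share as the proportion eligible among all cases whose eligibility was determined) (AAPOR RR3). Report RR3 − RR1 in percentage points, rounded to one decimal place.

Num: 321
Denominator: 321 + 15 + 129 + 159 + 22 + 320 = 966
RR1 = 321 / 966 = 0.3323
Eligible (known): 321 + 15 + 129 + 159 + 22 = 646
e = 646 / (646 + 141) = 646 / 787 = 0.8208
Estimated eligible among unknowns: 0.8208 × 320 = 262.66
Denominator: 646 + 262.66 = 908.66
RR3 = 321 / 908.66 = 0.3533
Difference = 35.33 − 33.23 = 2.10 percentage points

2.1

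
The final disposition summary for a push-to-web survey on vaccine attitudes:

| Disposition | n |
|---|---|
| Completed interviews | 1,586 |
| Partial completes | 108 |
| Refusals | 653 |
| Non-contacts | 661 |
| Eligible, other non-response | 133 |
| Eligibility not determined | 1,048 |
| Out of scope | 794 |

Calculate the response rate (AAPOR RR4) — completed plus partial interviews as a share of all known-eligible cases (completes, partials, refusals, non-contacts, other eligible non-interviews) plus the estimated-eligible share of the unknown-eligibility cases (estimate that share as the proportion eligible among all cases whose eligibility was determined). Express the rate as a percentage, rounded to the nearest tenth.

Top: 1586 + 108 = 1694
Eligible (known): 1586 + 108 + 653 + 661 + 133 = 3141
e = 3141 / (3141 + 794) = 3141 / 3935 = 0.7982
Estimated eligible among unknowns: 0.7982 × 1048 = 836.51
Base: 3141 + 836.51 = 3977.51
RR4 = 1694 / 3977.51 = 0.4259

42.6%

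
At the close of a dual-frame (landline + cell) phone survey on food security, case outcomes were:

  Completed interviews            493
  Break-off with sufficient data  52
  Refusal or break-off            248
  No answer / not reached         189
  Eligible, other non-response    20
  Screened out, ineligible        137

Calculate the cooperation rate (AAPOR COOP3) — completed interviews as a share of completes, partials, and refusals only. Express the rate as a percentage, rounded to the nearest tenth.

Top: 493
Denom: 493 + 52 + 248 = 793
COOP3 = 493 / 793 = 0.6217

62.2%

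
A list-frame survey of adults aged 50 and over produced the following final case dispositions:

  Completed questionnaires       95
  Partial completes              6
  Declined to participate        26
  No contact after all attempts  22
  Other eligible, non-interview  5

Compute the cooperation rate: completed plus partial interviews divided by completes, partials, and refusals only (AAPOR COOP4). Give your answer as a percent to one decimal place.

79.5%

Numerator → 95 + 6 = 101
Base → 95 + 6 + 26 = 127
COOP4 = 101 / 127 = 0.7953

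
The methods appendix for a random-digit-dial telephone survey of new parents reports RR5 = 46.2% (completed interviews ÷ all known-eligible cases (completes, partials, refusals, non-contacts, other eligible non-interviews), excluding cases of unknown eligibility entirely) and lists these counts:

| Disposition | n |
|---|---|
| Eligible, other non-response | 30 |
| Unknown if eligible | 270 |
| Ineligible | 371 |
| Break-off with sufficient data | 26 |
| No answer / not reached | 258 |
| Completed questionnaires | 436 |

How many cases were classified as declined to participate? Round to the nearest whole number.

RR5 = 436 / D = 0.462
D = 436 / 0.462 = 943.7
Other denominator terms total 750
declined to participate = 943.7 − 750 ≈ 194

194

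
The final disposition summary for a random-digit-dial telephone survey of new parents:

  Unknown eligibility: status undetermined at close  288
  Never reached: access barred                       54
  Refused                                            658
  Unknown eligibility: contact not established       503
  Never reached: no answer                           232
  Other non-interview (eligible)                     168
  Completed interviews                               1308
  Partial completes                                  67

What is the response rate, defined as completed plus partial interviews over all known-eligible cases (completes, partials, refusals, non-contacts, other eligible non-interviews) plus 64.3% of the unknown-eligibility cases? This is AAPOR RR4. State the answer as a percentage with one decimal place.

Never reached = 232 + 54 = 286
Unknown if eligible = 503 + 288 = 791
Numerator = 1308 + 67 = 1375
Eligible (known) = 1308 + 67 + 658 + 286 + 168 = 2487
Eligible share of unknowns = 0.6430 × 791 = 508.61
Base = 2487 + 508.61 = 2995.61
RR4 = 1375 / 2995.61 = 0.4590

45.9%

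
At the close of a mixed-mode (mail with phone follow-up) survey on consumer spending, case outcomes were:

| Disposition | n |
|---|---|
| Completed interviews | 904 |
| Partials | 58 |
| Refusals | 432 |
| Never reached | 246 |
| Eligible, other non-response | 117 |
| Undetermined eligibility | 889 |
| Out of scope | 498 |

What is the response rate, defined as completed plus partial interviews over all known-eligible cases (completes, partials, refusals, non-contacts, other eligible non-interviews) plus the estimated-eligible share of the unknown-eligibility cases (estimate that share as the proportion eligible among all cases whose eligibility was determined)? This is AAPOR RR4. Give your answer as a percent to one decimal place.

Numerator → 904 + 58 = 962
Eligible (known) → 904 + 58 + 432 + 246 + 117 = 1757
e = 1757 / (1757 + 498) = 1757 / 2255 = 0.7792
Estimated eligible among unknowns → 0.7792 × 889 = 692.71
Base → 1757 + 692.71 = 2449.71
RR4 = 962 / 2449.71 = 0.3927

39.3%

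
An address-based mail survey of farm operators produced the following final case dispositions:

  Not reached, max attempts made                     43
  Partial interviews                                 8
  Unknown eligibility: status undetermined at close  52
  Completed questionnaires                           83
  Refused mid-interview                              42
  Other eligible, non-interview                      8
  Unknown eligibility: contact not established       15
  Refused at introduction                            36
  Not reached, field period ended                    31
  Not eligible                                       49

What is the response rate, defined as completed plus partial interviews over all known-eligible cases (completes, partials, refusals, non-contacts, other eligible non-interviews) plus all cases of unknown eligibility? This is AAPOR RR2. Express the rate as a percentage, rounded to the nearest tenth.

Refusal or break-off = 36 + 42 = 78
No contact after all attempts = 31 + 43 = 74
Eligibility not determined = 15 + 52 = 67
Num → 83 + 8 = 91
Denom → 83 + 8 + 78 + 74 + 8 + 67 = 318
RR2 = 91 / 318 = 0.2862

28.6%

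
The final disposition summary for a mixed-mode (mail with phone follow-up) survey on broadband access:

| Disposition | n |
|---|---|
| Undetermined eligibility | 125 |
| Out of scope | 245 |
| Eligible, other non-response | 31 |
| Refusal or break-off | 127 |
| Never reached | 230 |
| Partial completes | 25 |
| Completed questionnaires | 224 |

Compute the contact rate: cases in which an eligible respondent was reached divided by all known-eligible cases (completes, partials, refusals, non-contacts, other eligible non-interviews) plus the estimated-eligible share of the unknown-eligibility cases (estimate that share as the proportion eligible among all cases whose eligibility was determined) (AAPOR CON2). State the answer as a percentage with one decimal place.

56.0%

Top = 224 + 25 + 127 + 31 = 407
Determined eligible = 224 + 25 + 127 + 230 + 31 = 637
e = 637 / (637 + 245) = 637 / 882 = 0.7222
e × U = 0.7222 × 125 = 90.27
Base = 637 + 90.27 = 727.27
CON2 = 407 / 727.27 = 0.5596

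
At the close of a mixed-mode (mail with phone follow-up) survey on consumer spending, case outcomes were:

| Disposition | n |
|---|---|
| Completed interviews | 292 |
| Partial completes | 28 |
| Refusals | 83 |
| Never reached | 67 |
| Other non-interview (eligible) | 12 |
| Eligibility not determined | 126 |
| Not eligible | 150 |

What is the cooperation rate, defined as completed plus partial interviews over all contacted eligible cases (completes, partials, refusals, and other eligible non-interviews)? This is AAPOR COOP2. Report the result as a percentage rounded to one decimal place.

77.1%

Top = 292 + 28 = 320
Denominator = 292 + 28 + 83 + 12 = 415
COOP2 = 320 / 415 = 0.7711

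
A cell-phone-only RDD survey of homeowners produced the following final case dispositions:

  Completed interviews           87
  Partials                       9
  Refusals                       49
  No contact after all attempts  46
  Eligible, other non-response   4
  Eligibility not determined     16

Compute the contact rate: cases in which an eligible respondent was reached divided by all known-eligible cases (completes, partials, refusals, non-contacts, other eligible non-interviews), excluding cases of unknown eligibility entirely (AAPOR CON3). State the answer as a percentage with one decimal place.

Numerator = 87 + 9 + 49 + 4 = 149
Denom = 87 + 9 + 49 + 46 + 4 = 195
CON3 = 149 / 195 = 0.7641

76.4%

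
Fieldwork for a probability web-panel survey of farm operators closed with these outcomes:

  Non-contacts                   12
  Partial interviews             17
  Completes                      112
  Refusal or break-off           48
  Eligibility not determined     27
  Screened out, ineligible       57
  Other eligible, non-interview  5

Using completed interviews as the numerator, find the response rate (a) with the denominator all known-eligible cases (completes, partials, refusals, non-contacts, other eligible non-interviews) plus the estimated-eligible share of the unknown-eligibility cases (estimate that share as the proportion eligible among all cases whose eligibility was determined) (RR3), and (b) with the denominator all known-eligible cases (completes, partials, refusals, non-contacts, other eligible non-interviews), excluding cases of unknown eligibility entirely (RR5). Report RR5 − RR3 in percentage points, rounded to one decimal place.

5.6

Num → 112
Determined eligible → 112 + 17 + 48 + 12 + 5 = 194
e = 194 / (194 + 57) = 194 / 251 = 0.7729
Estimated eligible among unknowns → 0.7729 × 27 = 20.87
Denominator → 194 + 20.87 = 214.87
RR3 = 112 / 214.87 = 0.5212
Denominator → 112 + 17 + 48 + 12 + 5 = 194
RR5 = 112 / 194 = 0.5773
Difference = 57.73 − 52.12 = 5.61 percentage points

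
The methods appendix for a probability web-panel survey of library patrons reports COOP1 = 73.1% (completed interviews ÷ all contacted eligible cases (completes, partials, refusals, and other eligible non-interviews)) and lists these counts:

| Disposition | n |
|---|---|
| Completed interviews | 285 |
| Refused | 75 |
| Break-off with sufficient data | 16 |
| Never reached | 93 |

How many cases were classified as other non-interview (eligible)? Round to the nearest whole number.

COOP1 = 285 / D = 0.731
D = 285 / 0.731 = 389.9
Other denominator terms total 376
other non-interview (eligible) = 389.9 − 376 ≈ 14

14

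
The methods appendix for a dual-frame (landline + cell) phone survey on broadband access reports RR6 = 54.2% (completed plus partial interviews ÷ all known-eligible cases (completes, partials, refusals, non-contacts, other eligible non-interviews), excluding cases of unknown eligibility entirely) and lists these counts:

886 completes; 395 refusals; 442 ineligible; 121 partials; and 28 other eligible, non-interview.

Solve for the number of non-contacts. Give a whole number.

Num = 886 + 121 = 1007
RR6 = 1007 / D = 0.542
D = 1007 / 0.542 = 1857.9
Remaining denominator categories sum to 1430
non-contacts = 1857.9 − 1430 ≈ 428

428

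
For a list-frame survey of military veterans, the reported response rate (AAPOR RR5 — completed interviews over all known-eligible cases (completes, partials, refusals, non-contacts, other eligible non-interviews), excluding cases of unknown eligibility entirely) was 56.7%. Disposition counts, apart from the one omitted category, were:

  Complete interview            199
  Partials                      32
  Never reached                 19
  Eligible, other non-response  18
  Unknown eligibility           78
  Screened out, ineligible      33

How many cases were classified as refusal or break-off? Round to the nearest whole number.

83

RR5 = 199 / D = 0.567
D = 199 / 0.567 = 351.0
Other denominator terms total 268
refusal or break-off = 351.0 − 268 ≈ 83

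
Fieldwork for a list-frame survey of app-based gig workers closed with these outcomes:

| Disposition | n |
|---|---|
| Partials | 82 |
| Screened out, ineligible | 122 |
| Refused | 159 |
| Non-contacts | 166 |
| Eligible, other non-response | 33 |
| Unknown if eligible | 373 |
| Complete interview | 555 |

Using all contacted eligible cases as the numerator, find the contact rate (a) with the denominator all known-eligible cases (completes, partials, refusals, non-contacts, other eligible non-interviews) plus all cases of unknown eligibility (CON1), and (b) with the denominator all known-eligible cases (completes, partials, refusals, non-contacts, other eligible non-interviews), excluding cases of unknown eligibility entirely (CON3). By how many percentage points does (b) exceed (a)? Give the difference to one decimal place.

22.7

Num: 555 + 82 + 159 + 33 = 829
Base: 555 + 82 + 159 + 166 + 33 + 373 = 1368
CON1 = 829 / 1368 = 0.6060
Base: 555 + 82 + 159 + 166 + 33 = 995
CON3 = 829 / 995 = 0.8332
Difference = 83.32 − 60.60 = 22.72 percentage points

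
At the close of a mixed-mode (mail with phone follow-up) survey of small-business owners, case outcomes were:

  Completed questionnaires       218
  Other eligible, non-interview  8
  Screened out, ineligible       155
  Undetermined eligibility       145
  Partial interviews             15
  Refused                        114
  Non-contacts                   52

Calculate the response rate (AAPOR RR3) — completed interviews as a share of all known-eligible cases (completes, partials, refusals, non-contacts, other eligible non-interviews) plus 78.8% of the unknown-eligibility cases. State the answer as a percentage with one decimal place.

41.8%

Num: 218
Known eligible: 218 + 15 + 114 + 52 + 8 = 407
e × U: 0.7880 × 145 = 114.26
Base: 407 + 114.26 = 521.26
RR3 = 218 / 521.26 = 0.4182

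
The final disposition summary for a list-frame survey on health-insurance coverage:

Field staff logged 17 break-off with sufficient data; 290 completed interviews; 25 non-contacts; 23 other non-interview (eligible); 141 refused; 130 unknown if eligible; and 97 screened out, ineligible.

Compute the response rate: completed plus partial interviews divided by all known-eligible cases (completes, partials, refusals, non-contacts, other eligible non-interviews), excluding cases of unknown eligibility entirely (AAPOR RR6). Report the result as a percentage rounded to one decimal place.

Top = 290 + 17 = 307
Denominator = 290 + 17 + 141 + 25 + 23 = 496
RR6 = 307 / 496 = 0.6190

61.9%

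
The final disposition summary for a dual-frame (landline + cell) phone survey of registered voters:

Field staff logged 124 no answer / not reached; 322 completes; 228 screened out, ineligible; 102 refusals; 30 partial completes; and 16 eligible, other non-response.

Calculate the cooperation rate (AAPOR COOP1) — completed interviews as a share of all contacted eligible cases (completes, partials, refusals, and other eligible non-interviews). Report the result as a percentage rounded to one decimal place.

Num = 322
Denom = 322 + 30 + 102 + 16 = 470
COOP1 = 322 / 470 = 0.6851

68.5%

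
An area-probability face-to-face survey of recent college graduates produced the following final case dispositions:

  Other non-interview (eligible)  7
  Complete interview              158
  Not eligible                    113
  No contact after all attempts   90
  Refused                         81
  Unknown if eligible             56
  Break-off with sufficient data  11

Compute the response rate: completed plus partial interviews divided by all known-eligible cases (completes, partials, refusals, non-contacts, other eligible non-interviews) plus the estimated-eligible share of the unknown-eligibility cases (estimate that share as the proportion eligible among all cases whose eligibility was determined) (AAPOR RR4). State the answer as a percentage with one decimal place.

43.4%

Numerator = 158 + 11 = 169
Eligible (known) = 158 + 11 + 81 + 90 + 7 = 347
e = 347 / (347 + 113) = 347 / 460 = 0.7543
e × U = 0.7543 × 56 = 42.24
Denominator = 347 + 42.24 = 389.24
RR4 = 169 / 389.24 = 0.4342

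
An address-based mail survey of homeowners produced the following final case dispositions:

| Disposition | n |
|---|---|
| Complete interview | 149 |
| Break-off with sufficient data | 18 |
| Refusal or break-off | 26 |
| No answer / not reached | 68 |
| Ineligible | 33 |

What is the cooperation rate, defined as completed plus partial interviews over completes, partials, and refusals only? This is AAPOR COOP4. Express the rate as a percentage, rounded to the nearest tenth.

Numerator → 149 + 18 = 167
Denominator → 149 + 18 + 26 = 193
COOP4 = 167 / 193 = 0.8653

86.5%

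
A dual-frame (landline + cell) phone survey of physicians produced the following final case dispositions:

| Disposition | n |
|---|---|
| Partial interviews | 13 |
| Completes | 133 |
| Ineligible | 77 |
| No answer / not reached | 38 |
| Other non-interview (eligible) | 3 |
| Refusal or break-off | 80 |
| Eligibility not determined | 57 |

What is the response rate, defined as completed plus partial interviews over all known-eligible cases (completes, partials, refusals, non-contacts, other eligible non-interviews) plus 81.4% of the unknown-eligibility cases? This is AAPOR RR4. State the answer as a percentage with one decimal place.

46.6%

Top → 133 + 13 = 146
Known eligible → 133 + 13 + 80 + 38 + 3 = 267
Estimated eligible among unknowns → 0.8140 × 57 = 46.40
Base → 267 + 46.40 = 313.40
RR4 = 146 / 313.40 = 0.4659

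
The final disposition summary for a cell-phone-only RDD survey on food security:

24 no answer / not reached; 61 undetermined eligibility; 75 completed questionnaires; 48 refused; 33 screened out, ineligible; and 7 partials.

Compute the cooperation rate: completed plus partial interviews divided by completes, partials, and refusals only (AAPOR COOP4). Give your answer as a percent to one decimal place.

63.1%

Num: 75 + 7 = 82
Base: 75 + 7 + 48 = 130
COOP4 = 82 / 130 = 0.6308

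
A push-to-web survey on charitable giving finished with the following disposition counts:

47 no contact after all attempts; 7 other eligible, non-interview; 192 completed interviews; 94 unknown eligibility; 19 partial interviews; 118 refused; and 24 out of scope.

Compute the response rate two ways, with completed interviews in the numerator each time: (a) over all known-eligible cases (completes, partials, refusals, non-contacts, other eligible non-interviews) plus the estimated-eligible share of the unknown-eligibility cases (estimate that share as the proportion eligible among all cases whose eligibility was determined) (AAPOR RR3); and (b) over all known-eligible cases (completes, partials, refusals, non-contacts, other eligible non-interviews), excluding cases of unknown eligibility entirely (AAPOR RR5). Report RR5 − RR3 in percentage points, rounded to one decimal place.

9.4

Num: 192
Known eligible: 192 + 19 + 118 + 47 + 7 = 383
e = 383 / (383 + 24) = 383 / 407 = 0.9410
Eligible share of unknowns: 0.9410 × 94 = 88.45
Base: 383 + 88.45 = 471.45
RR3 = 192 / 471.45 = 0.4073
Base: 192 + 19 + 118 + 47 + 7 = 383
RR5 = 192 / 383 = 0.5013
Difference = 50.13 − 40.73 = 9.40 percentage points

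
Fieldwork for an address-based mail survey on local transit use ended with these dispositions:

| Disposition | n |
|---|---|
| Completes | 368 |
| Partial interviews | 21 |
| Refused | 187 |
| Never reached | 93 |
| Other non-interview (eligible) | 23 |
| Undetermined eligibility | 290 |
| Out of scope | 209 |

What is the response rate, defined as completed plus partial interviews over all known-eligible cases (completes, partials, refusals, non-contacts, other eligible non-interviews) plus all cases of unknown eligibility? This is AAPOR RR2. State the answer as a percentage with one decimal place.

39.6%

Top: 368 + 21 = 389
Denominator: 368 + 21 + 187 + 93 + 23 + 290 = 982
RR2 = 389 / 982 = 0.3961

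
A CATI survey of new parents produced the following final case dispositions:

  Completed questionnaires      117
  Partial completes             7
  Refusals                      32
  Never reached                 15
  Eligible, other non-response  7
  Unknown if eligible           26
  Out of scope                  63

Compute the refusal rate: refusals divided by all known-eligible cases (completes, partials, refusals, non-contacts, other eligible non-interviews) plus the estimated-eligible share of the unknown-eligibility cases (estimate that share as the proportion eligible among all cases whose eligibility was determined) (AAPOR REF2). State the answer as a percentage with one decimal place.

16.2%

Num = 32
Eligible (known) = 117 + 7 + 32 + 15 + 7 = 178
e = 178 / (178 + 63) = 178 / 241 = 0.7386
Eligible share of unknowns = 0.7386 × 26 = 19.20
Denom = 178 + 19.20 = 197.20
REF2 = 32 / 197.20 = 0.1623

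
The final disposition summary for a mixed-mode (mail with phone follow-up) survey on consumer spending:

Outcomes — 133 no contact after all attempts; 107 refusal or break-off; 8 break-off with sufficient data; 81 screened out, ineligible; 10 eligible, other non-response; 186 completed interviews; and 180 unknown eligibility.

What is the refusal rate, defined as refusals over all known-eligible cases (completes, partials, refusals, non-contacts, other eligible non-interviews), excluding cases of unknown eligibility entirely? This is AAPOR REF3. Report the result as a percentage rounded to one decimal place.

Num = 107
Base = 186 + 8 + 107 + 133 + 10 = 444
REF3 = 107 / 444 = 0.2410

24.1%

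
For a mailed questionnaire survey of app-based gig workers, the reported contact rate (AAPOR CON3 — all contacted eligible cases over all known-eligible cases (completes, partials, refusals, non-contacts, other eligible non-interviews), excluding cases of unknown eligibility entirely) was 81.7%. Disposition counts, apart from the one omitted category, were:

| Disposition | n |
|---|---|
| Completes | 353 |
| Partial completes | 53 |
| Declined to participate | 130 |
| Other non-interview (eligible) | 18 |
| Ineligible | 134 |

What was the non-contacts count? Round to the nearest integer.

124

Top → 353 + 53 + 130 + 18 = 554
CON3 = 554 / D = 0.817
D = 554 / 0.817 = 678.1
Rest of base = 554
non-contacts = 678.1 − 554 ≈ 124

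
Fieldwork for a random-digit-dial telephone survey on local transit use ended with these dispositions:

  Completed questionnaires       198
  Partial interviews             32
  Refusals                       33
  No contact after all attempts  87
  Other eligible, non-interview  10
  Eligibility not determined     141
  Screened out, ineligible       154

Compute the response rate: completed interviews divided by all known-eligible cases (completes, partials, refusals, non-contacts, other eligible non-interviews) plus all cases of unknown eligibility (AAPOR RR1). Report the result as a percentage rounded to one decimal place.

Top = 198
Denominator = 198 + 32 + 33 + 87 + 10 + 141 = 501
RR1 = 198 / 501 = 0.3952

39.5%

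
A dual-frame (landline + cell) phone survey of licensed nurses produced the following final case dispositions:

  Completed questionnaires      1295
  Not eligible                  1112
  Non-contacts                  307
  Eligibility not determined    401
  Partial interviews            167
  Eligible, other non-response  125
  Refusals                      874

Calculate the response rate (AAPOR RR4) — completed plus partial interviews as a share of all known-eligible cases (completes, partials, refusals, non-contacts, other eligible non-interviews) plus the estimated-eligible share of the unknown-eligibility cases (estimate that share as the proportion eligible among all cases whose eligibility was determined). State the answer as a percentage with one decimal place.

Top = 1295 + 167 = 1462
Eligible (known) = 1295 + 167 + 874 + 307 + 125 = 2768
e = 2768 / (2768 + 1112) = 2768 / 3880 = 0.7134
Estimated eligible among unknowns = 0.7134 × 401 = 286.07
Denominator = 2768 + 286.07 = 3054.07
RR4 = 1462 / 3054.07 = 0.4787

47.9%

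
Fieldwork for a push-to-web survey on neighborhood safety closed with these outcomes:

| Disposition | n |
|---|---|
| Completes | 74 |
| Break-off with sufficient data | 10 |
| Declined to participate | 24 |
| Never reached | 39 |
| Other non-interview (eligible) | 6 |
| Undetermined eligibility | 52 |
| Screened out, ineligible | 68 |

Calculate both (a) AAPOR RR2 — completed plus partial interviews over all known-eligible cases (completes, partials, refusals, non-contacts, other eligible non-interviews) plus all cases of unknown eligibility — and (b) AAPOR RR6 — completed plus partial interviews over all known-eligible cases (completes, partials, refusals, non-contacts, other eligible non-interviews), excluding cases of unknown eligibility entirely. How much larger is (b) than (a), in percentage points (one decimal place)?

13.9

Numerator: 74 + 10 = 84
Denominator: 74 + 10 + 24 + 39 + 6 + 52 = 205
RR2 = 84 / 205 = 0.4098
Denominator: 74 + 10 + 24 + 39 + 6 = 153
RR6 = 84 / 153 = 0.5490
Difference = 54.90 − 40.98 = 13.92 percentage points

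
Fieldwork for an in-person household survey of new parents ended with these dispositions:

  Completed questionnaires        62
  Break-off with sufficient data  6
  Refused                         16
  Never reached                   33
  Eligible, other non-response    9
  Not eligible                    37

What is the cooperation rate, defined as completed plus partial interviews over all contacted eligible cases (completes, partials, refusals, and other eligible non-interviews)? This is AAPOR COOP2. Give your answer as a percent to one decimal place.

73.1%

Num = 62 + 6 = 68
Denominator = 62 + 6 + 16 + 9 = 93
COOP2 = 68 / 93 = 0.7312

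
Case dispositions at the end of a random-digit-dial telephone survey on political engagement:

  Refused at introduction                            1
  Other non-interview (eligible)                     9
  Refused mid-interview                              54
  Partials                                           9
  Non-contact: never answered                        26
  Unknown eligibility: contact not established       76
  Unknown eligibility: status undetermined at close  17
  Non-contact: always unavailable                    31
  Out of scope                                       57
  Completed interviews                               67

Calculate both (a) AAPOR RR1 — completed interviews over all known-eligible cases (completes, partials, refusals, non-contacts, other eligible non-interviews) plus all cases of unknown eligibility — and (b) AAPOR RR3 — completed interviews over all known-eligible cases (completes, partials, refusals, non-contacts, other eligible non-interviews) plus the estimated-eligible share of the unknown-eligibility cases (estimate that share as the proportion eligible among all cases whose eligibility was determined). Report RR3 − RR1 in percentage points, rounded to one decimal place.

1.8

Refusals = 1 + 54 = 55
No answer / not reached = 26 + 31 = 57
Eligibility not determined = 76 + 17 = 93
Num → 67
Denominator → 67 + 9 + 55 + 57 + 9 + 93 = 290
RR1 = 67 / 290 = 0.2310
Determined eligible → 67 + 9 + 55 + 57 + 9 = 197
e = 197 / (197 + 57) = 197 / 254 = 0.7756
Estimated eligible among unknowns → 0.7756 × 93 = 72.13
Denominator → 197 + 72.13 = 269.13
RR3 = 67 / 269.13 = 0.2490
Difference = 24.90 − 23.10 = 1.80 percentage points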